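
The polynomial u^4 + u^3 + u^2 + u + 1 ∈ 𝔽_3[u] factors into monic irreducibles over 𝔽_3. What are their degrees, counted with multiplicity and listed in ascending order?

Write g(u) = u^4 + u^3 + u^2 + u + 1.
Roots in 𝔽_3: g(0) = 1; g(1) = 2; g(2) = 1.
Complete factorization: g(u) = (u^4 + u^3 + u^2 + u + 1).
Factor degrees with multiplicity: 4 = 4.

4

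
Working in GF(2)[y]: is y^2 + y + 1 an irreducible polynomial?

Yes

Write f(y) = y^2 + y + 1.
Check for roots in GF(2): f(0) = 1; f(1) = 1.
No roots. A degree-2 polynomial over a field with no linear factor is irreducible.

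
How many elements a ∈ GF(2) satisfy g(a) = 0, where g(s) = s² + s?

Evaluate at each of the 2 elements of GF(2):
g(0) = 0 → root; g(1) = 0 → root.
Roots: {0, 1}.

2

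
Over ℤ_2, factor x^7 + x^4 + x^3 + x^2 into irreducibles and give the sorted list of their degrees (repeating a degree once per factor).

1, 1, 1, 1, 3

Write h(x) = x^7 + x^4 + x^3 + x^2.
Roots in ℤ_2: h(0) = 0 → root; h(1) = 0 → root.
Linear factors from roots: (x), (x + 1).
Complete factorization: h(x) = (x)^2·(x + 1)^2·(x^3 + x + 1).
Factor degrees with multiplicity: 1 + 1 + 1 + 1 + 3 = 7.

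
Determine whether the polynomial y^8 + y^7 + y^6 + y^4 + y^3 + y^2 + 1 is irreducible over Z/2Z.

Write g(y) = y^8 + y^7 + y^6 + y^4 + y^3 + y^2 + 1.
Check for roots in Z/2Z: g(0) = 1; g(1) = 1.
No roots, so no linear factors.
Monic irreducibles of degree 2 over GF(2): y^2 + y + 1.
None of them divide g (all give nonzero remainder).
Monic irreducibles of degree 3 over GF(2): y^3 + y + 1, y^3 + y^2 + 1.
None of them divide g (all give nonzero remainder).
Monic irreducibles of degree 4 over GF(2): y^4 + y + 1, y^4 + y^3 + 1, y^4 + y^3 + y^2 + y + 1.
None of them divide g (all give nonzero remainder).
No irreducible factor of degree ≤ 4 exists, so g is irreducible over GF(2).

Yes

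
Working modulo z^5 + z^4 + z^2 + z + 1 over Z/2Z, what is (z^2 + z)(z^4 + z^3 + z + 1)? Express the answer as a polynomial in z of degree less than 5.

Multiply in Z/2Z[z]: (z^2 + z)·(z^4 + z^3 + z + 1) = z^6 + z^4 + z^3 + z.
Reduce using z^5 ≡ z^4 + z^2 + z + 1 (mod z^5 + z^4 + z^2 + z + 1).
Reduced: z + 1.

z + 1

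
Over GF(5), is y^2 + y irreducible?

No

Write g(y) = y^2 + y.
Check for roots in GF(5): g(0) = 0 → root; g(1) = 2; g(2) = 1; g(3) = 2; g(4) = 0 → root.
g(0) = 0, so (y) divides g(y); g is reducible.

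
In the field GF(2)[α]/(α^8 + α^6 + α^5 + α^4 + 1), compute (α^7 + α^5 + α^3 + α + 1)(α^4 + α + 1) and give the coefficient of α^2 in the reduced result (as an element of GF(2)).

Multiply in GF(2)[α]: (α^7 + α^5 + α^3 + α + 1)·(α^4 + α + 1) = α^11 + α^9 + α^8 + α^6 + α^3 + α^2 + 1.
Reduce using α^8 ≡ α^6 + α^5 + α^4 + 1 (mod α^8 + α^6 + α^5 + α^4 + 1).
Reduced: α^7 + α^6 + α^2 + 1.

1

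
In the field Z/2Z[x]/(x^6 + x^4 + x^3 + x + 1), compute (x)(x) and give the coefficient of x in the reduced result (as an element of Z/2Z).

Multiply in Z/2Z[x]: (x)·(x) = x^2.
Reduced: x^2.

0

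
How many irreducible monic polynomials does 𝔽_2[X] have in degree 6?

Gauss's count: N_{2}(6) = (1/6) Σ_{d|6} μ(6/d)·2^d.
Divisors of 6: 1, 2, 3, 6; μ(6/d) for each: 1, -1, -1, 1.
Σ = 2^1 − 2^2 − 2^3 + 2^6 = 54.
N = 54/6 = 9.

9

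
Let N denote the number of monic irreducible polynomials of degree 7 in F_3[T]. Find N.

312

The number of monic irreducibles of degree 7 over GF(3) is (1/7)·Σ_{d∣7} μ(7/d) 3^d.
Divisors of 7: 1, 7; μ(7/d) for each: -1, 1.
Σ = − 3^1 + 3^7 = 2184.
N = 2184/7 = 312.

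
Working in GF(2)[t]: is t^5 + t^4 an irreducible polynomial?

No

Write h(t) = t^5 + t^4.
Check for roots in GF(2): h(0) = 0 → root; h(1) = 0 → root.
h(0) = 0, so (t) divides h(t); h is reducible.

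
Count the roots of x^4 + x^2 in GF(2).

Write P(x) = x^4 + x^2.
Evaluate at each of the 2 elements of GF(2):
P(0) = 0 → root; P(1) = 0 → root.
Roots: {0, 1}.

2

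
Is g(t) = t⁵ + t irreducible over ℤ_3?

No

Check for roots in ℤ_3: g(0) = 0 → root; g(1) = 2; g(2) = 1.
g(0) = 0, so (t) divides g(t); g is reducible.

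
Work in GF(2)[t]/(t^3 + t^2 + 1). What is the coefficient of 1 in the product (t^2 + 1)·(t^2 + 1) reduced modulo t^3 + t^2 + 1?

Multiply in GF(2)[t]: (t^2 + 1)·(t^2 + 1) = t^4 + 1.
Reduce using t^3 ≡ t^2 + 1 (mod t^3 + t^2 + 1).
Reduced: t^2 + t.

0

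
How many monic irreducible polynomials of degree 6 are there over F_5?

Gauss's count: N_{5}(6) = (1/6) Σ_{d|6} μ(6/d)·5^d.
Divisors of 6: 1, 2, 3, 6; μ(6/d) for each: 1, -1, -1, 1.
Σ = 5^1 − 5^2 − 5^3 + 5^6 = 15480.
N = 15480/6 = 2580.

2580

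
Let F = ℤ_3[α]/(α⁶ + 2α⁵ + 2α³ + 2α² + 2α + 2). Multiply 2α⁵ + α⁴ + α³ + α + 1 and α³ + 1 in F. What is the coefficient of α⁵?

Multiply in ℤ_3[α]: (2α⁵ + α⁴ + α³ + α + 1)·(α³ + 1) = 2α⁸ + α⁷ + α⁶ + 2α⁵ + 2α⁴ + 2α³ + α + 1.
Reduce using α⁶ ≡ α⁵ + α³ + α² + α + 1 (mod α⁶ + 2α⁵ + 2α³ + 2α² + 2α + 2).
Reduced: 2α⁵ + α⁴ + 2α³ + 2α + 2.

2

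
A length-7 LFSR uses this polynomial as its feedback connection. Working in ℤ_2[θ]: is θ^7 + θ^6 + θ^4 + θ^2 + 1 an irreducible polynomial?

Yes

Write g(θ) = θ^7 + θ^6 + θ^4 + θ^2 + 1.
Check for roots in ℤ_2: g(0) = 1; g(1) = 1.
No roots, so no linear factors.
Monic irreducibles of degree 2 over GF(2): θ^2 + θ + 1.
None of them divide g (all give nonzero remainder).
Monic irreducibles of degree 3 over GF(2): θ^3 + θ + 1, θ^3 + θ^2 + 1.
None of them divide g (all give nonzero remainder).
No irreducible factor of degree ≤ 3 exists, so g is irreducible over GF(2).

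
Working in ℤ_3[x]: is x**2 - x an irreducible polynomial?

Write P(x) = x**2 - x.
Check for roots in ℤ_3: P(0) = 0 → root; P(1) = 0 → root; P(2) = 2.
P(0) = 0, so (x) divides P(x); P is reducible.

No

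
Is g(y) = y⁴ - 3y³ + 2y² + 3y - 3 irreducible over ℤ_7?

Check for roots in ℤ_7: g(0) = 4; g(1) = 0 → root; g(2) = 3; g(3) = 3; g(4) = 0 → root; g(5) = 4; g(6) = 0 → root.
g(1) = 0, so (y − 1) divides g(y); g is reducible.

No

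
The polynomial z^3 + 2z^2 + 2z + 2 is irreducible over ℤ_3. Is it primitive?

No

Write f(z) = z^3 + 2z^2 + 2z + 2.
|GF(3^3)^×| = 3^3 − 1 = 26. Prime factorization: 26 = 2·13.
f is primitive ⇔ z has order 26 in GF(3)[z]/(f), i.e. z^(26/q) ≠ 1 for each prime q | 26.
z^(13) mod f = 1
z^(2) mod f = z^2.
Since z^(13) = 1, the order of z divides 13 < 26; not primitive.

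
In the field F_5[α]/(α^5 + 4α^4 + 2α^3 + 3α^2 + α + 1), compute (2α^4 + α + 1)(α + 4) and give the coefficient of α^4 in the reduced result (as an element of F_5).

Multiply in F_5[α]: (2α^4 + α + 1)·(α + 4) = 2α^5 + 3α^4 + α^2 + 4.
Reduce using α^5 ≡ α^4 + 3α^3 + 2α^2 + 4α + 4 (mod α^5 + 4α^4 + 2α^3 + 3α^2 + α + 1).
Reduced: α^3 + 3α + 2.

0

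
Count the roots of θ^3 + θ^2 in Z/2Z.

Write P(θ) = θ^3 + θ^2.
Evaluate at each of the 2 elements of Z/2Z:
P(0) = 0 → root; P(1) = 0 → root.
Roots: {0, 1}.

2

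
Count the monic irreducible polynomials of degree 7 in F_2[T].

By the necklace-counting formula, N_2(7) = (1/7) Σ_{d|7} μ(7/d)·2^d.
Divisors of 7: 1, 7; μ(7/d) for each: -1, 1.
Σ = − 2^1 + 2^7 = 126.
N = 126/7 = 18.

18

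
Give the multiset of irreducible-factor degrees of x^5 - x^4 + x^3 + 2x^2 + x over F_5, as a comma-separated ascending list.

1, 1, 3

Write h(x) = x^5 - x^4 + x^3 + 2x^2 + x.
Roots in F_5: h(0) = 0 → root; h(1) = 4; h(2) = 4; h(3) = 0 → root; h(4) = 3.
Linear factors from roots: (x), (x + 2).
Complete factorization: h(x) = (x)·(x + 2)·(x^3 + 2x^2 + 2x - 2).
Factor degrees with multiplicity: 1 + 1 + 3 = 5.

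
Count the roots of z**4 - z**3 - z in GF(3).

2

Write g(z) = z**4 - z**3 - z.
Evaluate at each of the 3 elements of GF(3):
g(0) = 0 → root; g(1) = 2; g(2) = 0 → root.
Roots: {0, 2}.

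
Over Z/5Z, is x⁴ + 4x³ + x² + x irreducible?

No

Write h(x) = x⁴ + 4x³ + x² + x.
Check for roots in Z/5Z: h(0) = 0 → root; h(1) = 2; h(2) = 4; h(3) = 1; h(4) = 2.
h(0) = 0, so (x) divides h(x); h is reducible.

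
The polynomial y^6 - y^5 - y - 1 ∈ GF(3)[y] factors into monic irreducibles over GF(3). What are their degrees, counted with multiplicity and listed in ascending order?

6

Write g(y) = y^6 - y^5 - y - 1.
Roots in GF(3): g(0) = 2; g(1) = 1; g(2) = 2.
Complete factorization: g(y) = (y^6 - y^5 - y - 1).
Factor degrees with multiplicity: 6 = 6.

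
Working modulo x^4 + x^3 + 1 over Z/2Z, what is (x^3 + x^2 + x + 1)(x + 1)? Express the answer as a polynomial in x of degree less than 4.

x^3

Multiply in Z/2Z[x]: (x^3 + x^2 + x + 1)·(x + 1) = x^4 + 1.
Reduce using x^4 ≡ x^3 + 1 (mod x^4 + x^3 + 1).
Reduced: x^3.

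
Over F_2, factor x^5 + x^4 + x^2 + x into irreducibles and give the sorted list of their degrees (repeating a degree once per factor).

Write g(x) = x^5 + x^4 + x^2 + x.
Roots in F_2: g(0) = 0 → root; g(1) = 0 → root.
Linear factors from roots: (x), (x + 1).
Complete factorization: g(x) = (x)·(x + 1)^2·(x^2 + x + 1).
Factor degrees with multiplicity: 1 + 1 + 1 + 2 = 5.

1, 1, 1, 2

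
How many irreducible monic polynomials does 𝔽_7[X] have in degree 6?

19544

Gauss's count: N_{7}(6) = (1/6) Σ_{d|6} μ(6/d)·7^d.
Divisors of 6: 1, 2, 3, 6; μ(6/d) for each: 1, -1, -1, 1.
Σ = 7^1 − 7^2 − 7^3 + 7^6 = 117264.
N = 117264/6 = 19544.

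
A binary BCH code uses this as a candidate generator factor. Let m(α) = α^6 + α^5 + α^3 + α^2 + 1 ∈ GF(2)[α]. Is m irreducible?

Check for roots in GF(2): m(0) = 1; m(1) = 1.
No roots, so no linear factors.
Monic irreducibles of degree 2 over GF(2): α^2 + α + 1.
None of them divide m (all give nonzero remainder).
Monic irreducibles of degree 3 over GF(2): α^3 + α + 1, α^3 + α^2 + 1.
None of them divide m (all give nonzero remainder).
No irreducible factor of degree ≤ 3 exists, so m is irreducible over GF(2).

Yes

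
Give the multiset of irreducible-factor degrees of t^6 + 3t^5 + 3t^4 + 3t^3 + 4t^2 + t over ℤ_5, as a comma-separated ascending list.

1, 1, 1, 3

Write h(t) = t^6 + 3t^5 + 3t^4 + 3t^3 + 4t^2 + t.
Roots in ℤ_5: h(0) = 0 → root; h(1) = 0 → root; h(2) = 0 → root; h(3) = 1; h(4) = 1.
Linear factors from roots: (t), (t + 4), (t + 3).
Complete factorization: h(t) = (t)·(t + 3)·(t + 4)·(t^3 + t^2 + 4t + 3).
Factor degrees with multiplicity: 1 + 1 + 1 + 3 = 6.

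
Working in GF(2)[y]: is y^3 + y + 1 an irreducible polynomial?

Yes

Write P(y) = y^3 + y + 1.
Check for roots in GF(2): P(0) = 1; P(1) = 1.
No roots. A degree-3 polynomial over a field with no linear factor is irreducible.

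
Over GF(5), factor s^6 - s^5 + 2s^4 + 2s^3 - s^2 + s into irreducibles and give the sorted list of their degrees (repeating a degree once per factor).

1, 1, 1, 1, 2

Write h(s) = s^6 - s^5 + 2s^4 + 2s^3 - s^2 + s.
Roots in GF(5): h(0) = 0 → root; h(1) = 4; h(2) = 3; h(3) = 1; h(4) = 0 → root.
Linear factors from roots: (s), (s + 1).
Complete factorization: h(s) = (s)·(s + 1)^3·(s^2 + s + 1).
Factor degrees with multiplicity: 1 + 1 + 1 + 1 + 2 = 6.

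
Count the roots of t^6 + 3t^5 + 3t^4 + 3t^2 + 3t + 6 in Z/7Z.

Write P(t) = t^6 + 3t^5 + 3t^4 + 3t^2 + 3t + 6.
Evaluate at each of the 7 elements of Z/7Z:
P(0) = 6; P(1) = 5; P(2) = 1; P(3) = 0 → root; P(4) = 1; P(5) = 0 → root; P(6) = 0 → root.
Roots: {3, 5, 6}.

3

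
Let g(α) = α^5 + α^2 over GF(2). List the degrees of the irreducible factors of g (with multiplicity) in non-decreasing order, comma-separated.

1, 1, 1, 2

Roots in GF(2): g(0) = 0 → root; g(1) = 0 → root.
Linear factors from roots: (α), (α + 1).
Complete factorization: g(α) = (α + 1)·(α)^2·(α^2 + α + 1).
Factor degrees with multiplicity: 1 + 1 + 1 + 2 = 5.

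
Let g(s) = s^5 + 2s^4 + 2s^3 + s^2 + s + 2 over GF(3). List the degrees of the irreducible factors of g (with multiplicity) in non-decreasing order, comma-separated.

Roots in GF(3): g(0) = 2; g(1) = 0 → root; g(2) = 1.
Linear factors from roots: (s + 2).
Complete factorization: g(s) = (s + 2)·(s^2 + 1)^2.
Factor degrees with multiplicity: 1 + 2 + 2 = 5.

1, 2, 2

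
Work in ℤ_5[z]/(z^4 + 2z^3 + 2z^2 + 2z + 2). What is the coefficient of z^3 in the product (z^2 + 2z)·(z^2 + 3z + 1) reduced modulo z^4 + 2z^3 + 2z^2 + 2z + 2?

3

Multiply in ℤ_5[z]: (z^2 + 2z)·(z^2 + 3z + 1) = z^4 + 2z^2 + 2z.
Reduce using z^4 ≡ 3z^3 + 3z^2 + 3z + 3 (mod z^4 + 2z^3 + 2z^2 + 2z + 2).
Reduced: 3z^3 + 3.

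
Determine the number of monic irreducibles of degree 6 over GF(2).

9

x^(2^6) − x is the product of all monic irreducibles of degree dividing 6; Möbius inversion gives N = (1/6) Σ μ(6/d)·2^d.
Divisors of 6: 1, 2, 3, 6; μ(6/d) for each: 1, -1, -1, 1.
Σ = 2^1 − 2^2 − 2^3 + 2^6 = 54.
N = 54/6 = 9.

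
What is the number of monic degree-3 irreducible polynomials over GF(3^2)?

x^(9^3) − x is the product of all monic irreducibles of degree dividing 3; Möbius inversion gives N = (1/3) Σ μ(3/d)·9^d.
Divisors of 3: 1, 3; μ(3/d) for each: -1, 1.
Σ = − 9^1 + 9^3 = 720.
N = 720/3 = 240.

240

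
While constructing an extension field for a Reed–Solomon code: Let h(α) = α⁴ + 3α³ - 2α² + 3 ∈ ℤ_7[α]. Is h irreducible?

Check for roots in ℤ_7: h(0) = 3; h(1) = 5; h(2) = 0 → root; h(3) = 0 → root; h(4) = 6; h(5) = 1; h(6) = 6.
h(2) = 0, so (α − 2) divides h(α); h is reducible.

No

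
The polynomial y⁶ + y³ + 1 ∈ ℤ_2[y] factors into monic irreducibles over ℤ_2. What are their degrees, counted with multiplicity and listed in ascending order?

6

Write g(y) = y⁶ + y³ + 1.
Roots in ℤ_2: g(0) = 1; g(1) = 1.
Complete factorization: g(y) = (y⁶ + y³ + 1).
Factor degrees with multiplicity: 6 = 6.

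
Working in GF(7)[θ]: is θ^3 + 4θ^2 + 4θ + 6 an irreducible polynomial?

Write g(θ) = θ^3 + 4θ^2 + 4θ + 6.
Check for roots in GF(7): g(0) = 6; g(1) = 1; g(2) = 3; g(3) = 4; g(4) = 3; g(5) = 6; g(6) = 5.
No roots. A degree-3 polynomial over a field with no linear factor is irreducible.

Yes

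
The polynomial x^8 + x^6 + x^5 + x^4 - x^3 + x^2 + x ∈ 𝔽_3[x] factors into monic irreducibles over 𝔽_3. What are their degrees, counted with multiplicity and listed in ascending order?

1, 1, 2, 4

Write h(x) = x^8 + x^6 + x^5 + x^4 - x^3 + x^2 + x.
Roots in 𝔽_3: h(0) = 0 → root; h(1) = 2; h(2) = 0 → root.
Linear factors from roots: (x), (x + 1).
Complete factorization: h(x) = (x)·(x + 1)·(x^2 + 1)·(x^4 - x^3 + x^2 + 1).
Factor degrees with multiplicity: 1 + 1 + 2 + 4 = 8.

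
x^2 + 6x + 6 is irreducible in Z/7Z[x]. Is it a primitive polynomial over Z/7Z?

No

Write f(x) = x^2 + 6x + 6.
|GF(7^2)^×| = 7^2 − 1 = 48. Prime factorization: 48 = 2^4·3.
f is primitive ⇔ x has order 48 in GF(7)[x]/(f), i.e. x^(48/q) ≠ 1 for each prime q | 48.
x^(24) mod f = 6.
x^(16) mod f = 1
Since x^(16) = 1, the order of x divides 16 < 48; not primitive.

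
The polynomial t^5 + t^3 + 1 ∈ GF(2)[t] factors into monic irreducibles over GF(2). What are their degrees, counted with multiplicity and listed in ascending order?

5

Write f(t) = t^5 + t^3 + 1.
Roots in GF(2): f(0) = 1; f(1) = 1.
Complete factorization: f(t) = (t^5 + t^3 + 1).
Factor degrees with multiplicity: 5 = 5.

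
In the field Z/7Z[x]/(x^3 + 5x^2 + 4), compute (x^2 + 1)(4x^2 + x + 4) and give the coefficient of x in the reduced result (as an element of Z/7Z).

6

Multiply in Z/7Z[x]: (x^2 + 1)·(4x^2 + x + 4) = 4x^4 + x^3 + x^2 + x + 4.
Reduce using x^3 ≡ 2x^2 + 3 (mod x^3 + 5x^2 + 4).
Reduced: 5x^2 + 6x + 3.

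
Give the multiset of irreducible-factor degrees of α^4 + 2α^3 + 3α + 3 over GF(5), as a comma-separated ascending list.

Write h(α) = α^4 + 2α^3 + 3α + 3.
Roots in GF(5): h(0) = 3; h(1) = 4; h(2) = 1; h(3) = 2; h(4) = 4.
Complete factorization: h(α) = (α^4 + 2α^3 + 3α + 3).
Factor degrees with multiplicity: 4 = 4.

4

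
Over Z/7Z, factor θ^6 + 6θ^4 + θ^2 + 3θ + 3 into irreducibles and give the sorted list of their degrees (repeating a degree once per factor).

Write h(θ) = θ^6 + 6θ^4 + θ^2 + 3θ + 3.
Linear factors from roots: (θ + 6), (θ + 3), (θ + 2).
Complete factorization: h(θ) = (θ + 3)·(θ + 6)^2·(θ + 2)^3.
Factor degrees with multiplicity: 1 + 1 + 1 + 1 + 1 + 1 = 6.

1, 1, 1, 1, 1, 1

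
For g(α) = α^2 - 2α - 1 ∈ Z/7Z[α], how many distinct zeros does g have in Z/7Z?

2

Evaluate at each of the 7 elements of Z/7Z:
g(0) = 6; g(1) = 5; g(2) = 6; g(3) = 2; g(4) = 0 → root; g(5) = 0 → root; g(6) = 2.
Roots: {4, 5}.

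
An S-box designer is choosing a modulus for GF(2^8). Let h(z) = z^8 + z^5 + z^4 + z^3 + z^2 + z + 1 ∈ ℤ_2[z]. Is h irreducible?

Yes

Check for roots in ℤ_2: h(0) = 1; h(1) = 1.
No roots, so no linear factors.
Monic irreducibles of degree 2 over GF(2): z^2 + z + 1.
None of them divide h (all give nonzero remainder).
Monic irreducibles of degree 3 over GF(2): z^3 + z + 1, z^3 + z^2 + 1.
None of them divide h (all give nonzero remainder).
Monic irreducibles of degree 4 over GF(2): z^4 + z + 1, z^4 + z^3 + 1, z^4 + z^3 + z^2 + z + 1.
None of them divide h (all give nonzero remainder).
No irreducible factor of degree ≤ 4 exists, so h is irreducible over GF(2).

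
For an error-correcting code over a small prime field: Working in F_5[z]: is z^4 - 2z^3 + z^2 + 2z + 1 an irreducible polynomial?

Yes

Write m(z) = z^4 - 2z^3 + z^2 + 2z + 1.
Check for roots in F_5: m(0) = 1; m(1) = 3; m(2) = 4; m(3) = 3; m(4) = 3.
No roots, so no linear factors.
Degree-2 irreducible divisors: test the 10 monic irreducibles of degree 2 over GF(5).
None of them divide m (all give nonzero remainder).
No irreducible factor of degree ≤ 2 exists, so m is irreducible over GF(5).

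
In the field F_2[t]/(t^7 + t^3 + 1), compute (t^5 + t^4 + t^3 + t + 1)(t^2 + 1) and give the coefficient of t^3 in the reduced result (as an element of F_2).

Multiply in F_2[t]: (t^5 + t^4 + t^3 + t + 1)·(t^2 + 1) = t^7 + t^6 + t^4 + t^2 + t + 1.
Reduce using t^7 ≡ t^3 + 1 (mod t^7 + t^3 + 1).
Reduced: t^6 + t^4 + t^3 + t^2 + t.

1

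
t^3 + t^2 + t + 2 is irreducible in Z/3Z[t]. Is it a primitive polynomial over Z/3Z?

Write f(t) = t^3 + t^2 + t + 2.
|GF(3^3)^×| = 3^3 − 1 = 26. Prime factorization: 26 = 2·13.
f is primitive ⇔ t has order 26 in GF(3)[t]/(f), i.e. t^(26/q) ≠ 1 for each prime q | 26.
t^(13) mod f = 1
t^(2) mod f = t^2.
Since t^(13) = 1, the order of t divides 13 < 26; not primitive.

No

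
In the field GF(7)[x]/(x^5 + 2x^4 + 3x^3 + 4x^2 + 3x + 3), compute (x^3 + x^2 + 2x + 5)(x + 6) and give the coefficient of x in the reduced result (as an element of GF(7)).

3

Multiply in GF(7)[x]: (x^3 + x^2 + 2x + 5)·(x + 6) = x^4 + x^2 + 3x + 2.
Reduced: x^4 + x^2 + 3x + 2.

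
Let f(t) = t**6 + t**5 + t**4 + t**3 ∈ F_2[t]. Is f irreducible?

Check for roots in F_2: f(0) = 0 → root; f(1) = 0 → root.
f(0) = 0, so (t) divides f(t); f is reducible.

No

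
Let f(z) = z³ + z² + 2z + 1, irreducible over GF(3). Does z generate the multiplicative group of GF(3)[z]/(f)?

|GF(3^3)^×| = 3^3 − 1 = 26. Prime factorization: 26 = 2·13.
f is primitive ⇔ z has order 26 in GF(3)[z]/(f), i.e. z^(26/q) ≠ 1 for each prime q | 26.
z^(13) mod f = 2.
z^(2) mod f = z².
None equal 1, so z has full order 26; f is primitive.

Yes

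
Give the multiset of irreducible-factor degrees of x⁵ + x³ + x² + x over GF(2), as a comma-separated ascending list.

1, 1, 3

Write f(x) = x⁵ + x³ + x² + x.
Roots in GF(2): f(0) = 0 → root; f(1) = 0 → root.
Linear factors from roots: (x), (x + 1).
Complete factorization: f(x) = (x)·(x + 1)·(x³ + x² + 1).
Factor degrees with multiplicity: 1 + 1 + 3 = 5.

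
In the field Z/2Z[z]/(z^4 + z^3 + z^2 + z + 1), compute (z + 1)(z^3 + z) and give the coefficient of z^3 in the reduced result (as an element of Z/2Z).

0

Multiply in Z/2Z[z]: (z + 1)·(z^3 + z) = z^4 + z^3 + z^2 + z.
Reduce using z^4 ≡ z^3 + z^2 + z + 1 (mod z^4 + z^3 + z^2 + z + 1).
Reduced: 1.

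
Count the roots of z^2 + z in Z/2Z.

2

Write f(z) = z^2 + z.
Evaluate at each of the 2 elements of Z/2Z:
f(0) = 0 → root; f(1) = 0 → root.
Roots: {0, 1}.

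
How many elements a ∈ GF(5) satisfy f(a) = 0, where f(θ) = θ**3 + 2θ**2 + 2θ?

3

Evaluate at each of the 5 elements of GF(5):
f(0) = 0 → root; f(1) = 0 → root; f(2) = 0 → root; f(3) = 1; f(4) = 4.
Roots: {0, 1, 2}.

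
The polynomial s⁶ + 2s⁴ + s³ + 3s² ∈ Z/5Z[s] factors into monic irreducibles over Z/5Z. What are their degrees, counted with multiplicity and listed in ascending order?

1, 1, 1, 1, 2

Write g(s) = s⁶ + 2s⁴ + s³ + 3s².
Roots in Z/5Z: g(0) = 0 → root; g(1) = 2; g(2) = 1; g(3) = 0 → root; g(4) = 0 → root.
Linear factors from roots: (s), (s + 2), (s + 1).
Complete factorization: g(s) = (s + 1)·(s + 2)·(s)^2·(s² + 2s + 4).
Factor degrees with multiplicity: 1 + 1 + 1 + 1 + 2 = 6.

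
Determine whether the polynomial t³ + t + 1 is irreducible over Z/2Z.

Write f(t) = t³ + t + 1.
Check for roots in Z/2Z: f(0) = 1; f(1) = 1.
No roots. A degree-3 polynomial over a field with no linear factor is irreducible.

Yes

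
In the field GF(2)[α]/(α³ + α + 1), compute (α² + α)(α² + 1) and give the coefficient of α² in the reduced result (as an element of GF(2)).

Multiply in GF(2)[α]: (α² + α)·(α² + 1) = α⁴ + α³ + α² + α.
Reduce using α³ ≡ α + 1 (mod α³ + α + 1).
Reduced: α + 1.

0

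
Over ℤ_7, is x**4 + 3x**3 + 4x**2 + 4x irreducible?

Write h(x) = x**4 + 3x**3 + 4x**2 + 4x.
Check for roots in ℤ_7: h(0) = 0 → root; h(1) = 5; h(2) = 1; h(3) = 0 → root; h(4) = 3; h(5) = 0 → root; h(6) = 5.
h(0) = 0, so (x) divides h(x); h is reducible.

No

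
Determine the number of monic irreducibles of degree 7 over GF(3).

312

Gauss's count: N_{3}(7) = (1/7) Σ_{d|7} μ(7/d)·3^d.
Divisors of 7: 1, 7; μ(7/d) for each: -1, 1.
Σ = − 3^1 + 3^7 = 2184.
N = 2184/7 = 312.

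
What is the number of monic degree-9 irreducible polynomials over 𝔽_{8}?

14913024

x^(8^9) − x is the product of all monic irreducibles of degree dividing 9; Möbius inversion gives N = (1/9) Σ μ(9/d)·8^d.
Divisors of 9: 1, 3, 9; μ(9/d) for each: 0, -1, 1.
Σ = − 8^3 + 8^9 = 134217216.
N = 134217216/9 = 14913024.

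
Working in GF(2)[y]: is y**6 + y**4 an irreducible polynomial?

Write f(y) = y**6 + y**4.
Check for roots in GF(2): f(0) = 0 → root; f(1) = 0 → root.
f(0) = 0, so (y) divides f(y); f is reducible.

No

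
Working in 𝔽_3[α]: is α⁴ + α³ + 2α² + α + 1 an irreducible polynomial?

No

Write f(α) = α⁴ + α³ + 2α² + α + 1.
Check for roots in 𝔽_3: f(0) = 1; f(1) = 0 → root; f(2) = 2.
f(1) = 0, so (α − 1) divides f(α); f is reducible.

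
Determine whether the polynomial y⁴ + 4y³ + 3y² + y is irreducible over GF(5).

No

Write f(y) = y⁴ + 4y³ + 3y² + y.
Check for roots in GF(5): f(0) = 0 → root; f(1) = 4; f(2) = 2; f(3) = 4; f(4) = 4.
f(0) = 0, so (y) divides f(y); f is reducible.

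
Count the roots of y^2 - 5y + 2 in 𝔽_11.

0

Write f(y) = y^2 - 5y + 2.
Evaluate at each of the 11 elements of 𝔽_11:
f(0) = 2; f(1) = 9; f(2) = 7; f(3) = 7; f(4) = 9; f(5) = 2; f(6) = 8; f(7) = 5; f(8) = 4; f(9) = 5; f(10) = 8.
No element is a root.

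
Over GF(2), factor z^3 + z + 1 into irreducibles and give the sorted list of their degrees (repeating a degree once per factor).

Write g(z) = z^3 + z + 1.
Roots in GF(2): g(0) = 1; g(1) = 1.
Complete factorization: g(z) = (z^3 + z + 1).
Factor degrees with multiplicity: 3 = 3.

3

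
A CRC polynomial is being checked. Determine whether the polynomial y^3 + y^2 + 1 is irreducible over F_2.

Write g(y) = y^3 + y^2 + 1.
Check for roots in F_2: g(0) = 1; g(1) = 1.
No roots. A degree-3 polynomial over a field with no linear factor is irreducible.

Yes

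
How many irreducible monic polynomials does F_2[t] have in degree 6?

By the necklace-counting formula, N_2(6) = (1/6) Σ_{d|6} μ(6/d)·2^d.
Divisors of 6: 1, 2, 3, 6; μ(6/d) for each: 1, -1, -1, 1.
Σ = 2^1 − 2^2 − 2^3 + 2^6 = 54.
N = 54/6 = 9.

9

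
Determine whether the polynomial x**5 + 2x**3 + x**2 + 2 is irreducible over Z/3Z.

No

Write g(x) = x**5 + 2x**3 + x**2 + 2.
Check for roots in Z/3Z: g(0) = 2; g(1) = 0 → root; g(2) = 0 → root.
g(1) = 0, so (x − 1) divides g(x); g is reducible.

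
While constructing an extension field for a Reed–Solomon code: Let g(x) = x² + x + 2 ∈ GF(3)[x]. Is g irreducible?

Check for roots in GF(3): g(0) = 2; g(1) = 1; g(2) = 2.
No roots. A degree-2 polynomial over a field with no linear factor is irreducible.

Yes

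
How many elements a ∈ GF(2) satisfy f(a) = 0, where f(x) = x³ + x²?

2

Evaluate at each of the 2 elements of GF(2):
f(0) = 0 → root; f(1) = 0 → root.
Roots: {0, 1}.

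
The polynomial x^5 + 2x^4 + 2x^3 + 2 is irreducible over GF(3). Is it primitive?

Write f(x) = x^5 + 2x^4 + 2x^3 + 2.
|GF(3^5)^×| = 3^5 − 1 = 242. Prime factorization: 242 = 2·11^2.
f is primitive ⇔ x has order 242 in GF(3)[x]/(f), i.e. x^(242/q) ≠ 1 for each prime q | 242.
x^(121) mod f = 1
x^(22) mod f = x^4 + x^2 + x + 2.
Since x^(121) = 1, the order of x divides 121 < 242; not primitive.

No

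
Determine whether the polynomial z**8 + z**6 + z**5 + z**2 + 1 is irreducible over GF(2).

Write m(z) = z**8 + z**6 + z**5 + z**2 + 1.
Check for roots in GF(2): m(0) = 1; m(1) = 1.
No roots, so no linear factors.
Monic irreducibles of degree 2 over GF(2): z**2 + z + 1.
None of them divide m (all give nonzero remainder).
Monic irreducibles of degree 3 over GF(2): z**3 + z + 1, z**3 + z**2 + 1.
None of them divide m (all give nonzero remainder).
Monic irreducibles of degree 4 over GF(2): z**4 + z + 1, z**4 + z**3 + 1, z**4 + z**3 + z**2 + z + 1.
None of them divide m (all give nonzero remainder).
No irreducible factor of degree ≤ 4 exists, so m is irreducible over GF(2).

Yes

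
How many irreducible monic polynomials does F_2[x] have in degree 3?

By the necklace-counting formula, N_2(3) = (1/3) Σ_{d|3} μ(3/d)·2^d.
Divisors of 3: 1, 3; μ(3/d) for each: -1, 1.
Σ = − 2^1 + 2^3 = 6.
N = 6/3 = 2.

2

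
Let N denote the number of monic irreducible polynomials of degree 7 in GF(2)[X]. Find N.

18

The number of monic irreducibles of degree 7 over GF(2) is (1/7)·Σ_{d∣7} μ(7/d) 2^d.
Divisors of 7: 1, 7; μ(7/d) for each: -1, 1.
Σ = − 2^1 + 2^7 = 126.
N = 126/7 = 18.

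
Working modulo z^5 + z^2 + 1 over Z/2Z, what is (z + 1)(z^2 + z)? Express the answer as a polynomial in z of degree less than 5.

Multiply in Z/2Z[z]: (z + 1)·(z^2 + z) = z^3 + z.
Reduced: z^3 + z.

z^3 + z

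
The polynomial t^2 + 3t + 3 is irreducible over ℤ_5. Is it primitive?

Write f(t) = t^2 + 3t + 3.
|GF(5^2)^×| = 5^2 − 1 = 24. Prime factorization: 24 = 2^3·3.
f is primitive ⇔ t has order 24 in GF(5)[t]/(f), i.e. t^(24/q) ≠ 1 for each prime q | 24.
t^(12) mod f = 4.
t^(8) mod f = t + 1.
None equal 1, so t has full order 24; f is primitive.

Yes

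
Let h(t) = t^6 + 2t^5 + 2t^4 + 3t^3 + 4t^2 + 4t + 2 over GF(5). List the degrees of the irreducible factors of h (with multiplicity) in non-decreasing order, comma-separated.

1, 1, 2, 2

Roots in GF(5): h(0) = 2; h(1) = 3; h(2) = 0 → root; h(3) = 3; h(4) = 0 → root.
Linear factors from roots: (t + 3), (t + 1).
Complete factorization: h(t) = (t + 1)·(t + 3)·(t^2 + t + 1)·(t^2 + 2t + 4).
Factor degrees with multiplicity: 1 + 1 + 2 + 2 = 6.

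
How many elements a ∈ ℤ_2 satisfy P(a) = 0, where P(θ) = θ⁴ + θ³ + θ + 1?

Evaluate at each of the 2 elements of ℤ_2:
P(0) = 1; P(1) = 0 → root.
Roots: {1}.

1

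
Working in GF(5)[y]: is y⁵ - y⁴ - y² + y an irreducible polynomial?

Write f(y) = y⁵ - y⁴ - y² + y.
Check for roots in GF(5): f(0) = 0 → root; f(1) = 0 → root; f(2) = 4; f(3) = 1; f(4) = 1.
f(0) = 0, so (y) divides f(y); f is reducible.

No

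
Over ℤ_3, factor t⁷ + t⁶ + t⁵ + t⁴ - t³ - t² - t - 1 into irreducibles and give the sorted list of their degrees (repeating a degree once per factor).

Write g(t) = t⁷ + t⁶ + t⁵ + t⁴ - t³ - t² - t - 1.
Roots in ℤ_3: g(0) = 2; g(1) = 0 → root; g(2) = 0 → root.
Linear factors from roots: (t - 1), (t + 1).
Complete factorization: g(t) = (t - 1)·(t + 1)^2·(t² + 1)^2.
Factor degrees with multiplicity: 1 + 1 + 1 + 2 + 2 = 7.

1, 1, 1, 2, 2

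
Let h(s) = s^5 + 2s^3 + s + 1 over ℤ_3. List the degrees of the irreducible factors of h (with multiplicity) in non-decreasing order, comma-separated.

Roots in ℤ_3: h(0) = 1; h(1) = 2; h(2) = 0 → root.
Linear factors from roots: (s + 1).
Complete factorization: h(s) = (s + 1)^2·(s^3 + s^2 + 2s + 1).
Factor degrees with multiplicity: 1 + 1 + 3 = 5.

1, 1, 3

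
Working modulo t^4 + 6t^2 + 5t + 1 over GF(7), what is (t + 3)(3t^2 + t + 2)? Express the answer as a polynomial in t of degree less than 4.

3t^3 + 3t^2 + 5t + 6

Multiply in GF(7)[t]: (t + 3)·(3t^2 + t + 2) = 3t^3 + 3t^2 + 5t + 6.
Reduced: 3t^3 + 3t^2 + 5t + 6.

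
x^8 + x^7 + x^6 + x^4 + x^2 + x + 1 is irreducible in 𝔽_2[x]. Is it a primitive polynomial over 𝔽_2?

No

Write f(x) = x^8 + x^7 + x^6 + x^4 + x^2 + x + 1.
|GF(2^8)^×| = 2^8 − 1 = 255. Prime factorization: 255 = 3·5·17.
f is primitive ⇔ x has order 255 in GF(2)[x]/(f), i.e. x^(255/q) ≠ 1 for each prime q | 255.
x^(85) mod f = 1
x^(51) mod f = 1
x^(15) mod f = x^7 + x^4 + x^3 + x^2 + x.
Since x^(85) = 1, the order of x divides 85 < 255; not primitive.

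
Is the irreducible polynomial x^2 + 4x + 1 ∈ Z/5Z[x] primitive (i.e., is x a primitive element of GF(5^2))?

No

Write f(x) = x^2 + 4x + 1.
|GF(5^2)^×| = 5^2 − 1 = 24. Prime factorization: 24 = 2^3·3.
f is primitive ⇔ x has order 24 in GF(5)[x]/(f), i.e. x^(24/q) ≠ 1 for each prime q | 24.
x^(12) mod f = 1
x^(8) mod f = x + 4.
Since x^(12) = 1, the order of x divides 12 < 24; not primitive.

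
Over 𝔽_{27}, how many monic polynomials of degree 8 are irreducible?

By the necklace-counting formula, N_27(8) = (1/8) Σ_{d|8} μ(8/d)·27^d.
Divisors of 8: 1, 2, 4, 8; μ(8/d) for each: 0, 0, -1, 1.
Σ = − 27^4 + 27^8 = 282429005040.
N = 282429005040/8 = 35303625630.

35303625630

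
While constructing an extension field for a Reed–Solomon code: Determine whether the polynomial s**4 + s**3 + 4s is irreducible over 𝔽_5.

No

Write h(s) = s**4 + s**3 + 4s.
Check for roots in 𝔽_5: h(0) = 0 → root; h(1) = 1; h(2) = 2; h(3) = 0 → root; h(4) = 1.
h(0) = 0, so (s) divides h(s); h is reducible.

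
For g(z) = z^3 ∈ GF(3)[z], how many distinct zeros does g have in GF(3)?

Evaluate at each of the 3 elements of GF(3):
g(0) = 0 → root; g(1) = 1; g(2) = 2.
Roots: {0}.

1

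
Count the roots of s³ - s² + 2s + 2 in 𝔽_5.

Write g(s) = s³ - s² + 2s + 2.
Evaluate at each of the 5 elements of 𝔽_5:
g(0) = 2; g(1) = 4; g(2) = 0 → root; g(3) = 1; g(4) = 3.
Roots: {2}.

1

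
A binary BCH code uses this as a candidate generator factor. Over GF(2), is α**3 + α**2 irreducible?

Write h(α) = α**3 + α**2.
Check for roots in GF(2): h(0) = 0 → root; h(1) = 0 → root.
h(0) = 0, so (α) divides h(α); h is reducible.

No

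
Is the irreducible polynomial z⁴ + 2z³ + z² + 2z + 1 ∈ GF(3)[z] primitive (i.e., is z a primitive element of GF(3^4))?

Write f(z) = z⁴ + 2z³ + z² + 2z + 1.
|GF(3^4)^×| = 3^4 − 1 = 80. Prime factorization: 80 = 2^4·5.
f is primitive ⇔ z has order 80 in GF(3)[z]/(f), i.e. z^(80/q) ≠ 1 for each prime q | 80.
z^(40) mod f = 1
z^(16) mod f = 2z.
Since z^(40) = 1, the order of z divides 40 < 80; not primitive.

No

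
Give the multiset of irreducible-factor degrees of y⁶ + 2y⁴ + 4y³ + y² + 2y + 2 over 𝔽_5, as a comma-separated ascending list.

1, 2, 3

Write g(y) = y⁶ + 2y⁴ + 4y³ + y² + 2y + 2.
Roots in 𝔽_5: g(0) = 2; g(1) = 2; g(2) = 3; g(3) = 1; g(4) = 0 → root.
Linear factors from roots: (y + 1).
Complete factorization: g(y) = (y + 1)·(y² + 3)·(y³ + 4y² + 4).
Factor degrees with multiplicity: 1 + 2 + 3 = 6.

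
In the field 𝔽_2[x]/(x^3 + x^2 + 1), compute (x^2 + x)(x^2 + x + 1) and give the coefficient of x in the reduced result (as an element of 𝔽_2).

0

Multiply in 𝔽_2[x]: (x^2 + x)·(x^2 + x + 1) = x^4 + x.
Reduce using x^3 ≡ x^2 + 1 (mod x^3 + x^2 + 1).
Reduced: x^2 + 1.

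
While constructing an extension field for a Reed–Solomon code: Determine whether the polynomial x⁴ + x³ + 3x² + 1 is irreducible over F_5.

Yes

Write m(x) = x⁴ + x³ + 3x² + 1.
Check for roots in F_5: m(0) = 1; m(1) = 1; m(2) = 2; m(3) = 1; m(4) = 4.
No roots, so no linear factors.
Degree-2 irreducible divisors: test the 10 monic irreducibles of degree 2 over GF(5).
None of them divide m (all give nonzero remainder).
No irreducible factor of degree ≤ 2 exists, so m is irreducible over GF(5).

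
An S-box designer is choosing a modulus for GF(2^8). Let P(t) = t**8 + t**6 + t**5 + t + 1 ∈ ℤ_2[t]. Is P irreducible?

Yes

Check for roots in ℤ_2: P(0) = 1; P(1) = 1.
No roots, so no linear factors.
Monic irreducibles of degree 2 over GF(2): t**2 + t + 1.
None of them divide P (all give nonzero remainder).
Monic irreducibles of degree 3 over GF(2): t**3 + t + 1, t**3 + t**2 + 1.
None of them divide P (all give nonzero remainder).
Monic irreducibles of degree 4 over GF(2): t**4 + t + 1, t**4 + t**3 + 1, t**4 + t**3 + t**2 + t + 1.
None of them divide P (all give nonzero remainder).
No irreducible factor of degree ≤ 4 exists, so P is irreducible over GF(2).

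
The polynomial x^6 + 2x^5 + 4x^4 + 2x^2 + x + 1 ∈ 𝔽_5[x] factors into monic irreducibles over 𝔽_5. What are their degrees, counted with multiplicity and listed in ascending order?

Write g(x) = x^6 + 2x^5 + 4x^4 + 2x^2 + x + 1.
Roots in 𝔽_5: g(0) = 1; g(1) = 1; g(2) = 3; g(3) = 1; g(4) = 0 → root.
Linear factors from roots: (x + 1).
Complete factorization: g(x) = (x + 1)^2·(x^4 + 3x^2 + 4x + 1).
Factor degrees with multiplicity: 1 + 1 + 4 = 6.

1, 1, 4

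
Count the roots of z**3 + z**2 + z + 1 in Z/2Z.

1

Write g(z) = z**3 + z**2 + z + 1.
Evaluate at each of the 2 elements of Z/2Z:
g(0) = 1; g(1) = 0 → root.
Roots: {1}.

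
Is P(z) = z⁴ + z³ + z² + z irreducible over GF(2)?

Check for roots in GF(2): P(0) = 0 → root; P(1) = 0 → root.
P(0) = 0, so (z) divides P(z); P is reducible.

No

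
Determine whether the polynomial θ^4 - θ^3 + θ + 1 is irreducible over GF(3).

Write m(θ) = θ^4 - θ^3 + θ + 1.
Check for roots in GF(3): m(0) = 1; m(1) = 2; m(2) = 2.
No roots, so no linear factors.
Monic irreducibles of degree 2 over GF(3): θ^2 + 1, θ^2 + θ - 1, θ^2 - θ - 1.
None of them divide m (all give nonzero remainder).
No irreducible factor of degree ≤ 2 exists, so m is irreducible over GF(3).

Yes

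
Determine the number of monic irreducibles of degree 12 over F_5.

20343700

The number of monic irreducibles of degree 12 over GF(5) is (1/12)·Σ_{d∣12} μ(12/d) 5^d.
Divisors of 12: 1, 2, 3, 4, 6, 12; μ(12/d) for each: 0, 1, 0, -1, -1, 1.
Σ = 5^2 − 5^4 − 5^6 + 5^12 = 244124400.
N = 244124400/12 = 20343700.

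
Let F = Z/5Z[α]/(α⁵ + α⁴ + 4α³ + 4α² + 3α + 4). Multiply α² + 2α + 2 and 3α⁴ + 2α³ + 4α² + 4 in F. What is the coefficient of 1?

Multiply in Z/5Z[α]: (α² + 2α + 2)·(3α⁴ + 2α³ + 4α² + 4) = 3α⁶ + 3α⁵ + 4α⁴ + 2α³ + 2α² + 3α + 3.
Reduce using α⁵ ≡ 4α⁴ + α³ + α² + 2α + 1 (mod α⁵ + α⁴ + 4α³ + 4α² + 3α + 4).
Reduced: 2α⁴ + 3α² + α + 3.

3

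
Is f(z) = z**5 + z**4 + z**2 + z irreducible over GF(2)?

No

Check for roots in GF(2): f(0) = 0 → root; f(1) = 0 → root.
f(0) = 0, so (z) divides f(z); f is reducible.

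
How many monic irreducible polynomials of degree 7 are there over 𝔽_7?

x^(7^7) − x is the product of all monic irreducibles of degree dividing 7; Möbius inversion gives N = (1/7) Σ μ(7/d)·7^d.
Divisors of 7: 1, 7; μ(7/d) for each: -1, 1.
Σ = − 7^1 + 7^7 = 823536.
N = 823536/7 = 117648.

117648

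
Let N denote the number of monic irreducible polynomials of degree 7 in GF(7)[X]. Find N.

x^(7^7) − x is the product of all monic irreducibles of degree dividing 7; Möbius inversion gives N = (1/7) Σ μ(7/d)·7^d.
Divisors of 7: 1, 7; μ(7/d) for each: -1, 1.
Σ = − 7^1 + 7^7 = 823536.
N = 823536/7 = 117648.

117648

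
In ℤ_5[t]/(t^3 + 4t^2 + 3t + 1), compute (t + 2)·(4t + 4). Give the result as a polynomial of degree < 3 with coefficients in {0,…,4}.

4t^2 + 2t + 3

Multiply in ℤ_5[t]: (t + 2)·(4t + 4) = 4t^2 + 2t + 3.
Reduced: 4t^2 + 2t + 3.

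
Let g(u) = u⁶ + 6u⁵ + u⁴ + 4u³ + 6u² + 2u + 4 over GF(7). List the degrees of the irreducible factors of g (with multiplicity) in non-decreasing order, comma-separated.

1, 1, 4

Linear factors from roots: (u + 5), (u + 1).
Complete factorization: g(u) = (u + 1)·(u + 5)·(u⁴ + 3u² + 5).
Factor degrees with multiplicity: 1 + 1 + 4 = 6.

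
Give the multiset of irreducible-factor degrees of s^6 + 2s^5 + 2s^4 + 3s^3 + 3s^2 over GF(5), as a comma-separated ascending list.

Write g(s) = s^6 + 2s^5 + 2s^4 + 3s^3 + 3s^2.
Roots in GF(5): g(0) = 0 → root; g(1) = 1; g(2) = 1; g(3) = 0 → root; g(4) = 1.
Linear factors from roots: (s), (s + 2).
Complete factorization: g(s) = (s + 2)·(s)^2·(s^3 + 2s + 4).
Factor degrees with multiplicity: 1 + 1 + 1 + 3 = 6.

1, 1, 1, 3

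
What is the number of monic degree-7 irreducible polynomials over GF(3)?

312

Gauss's count: N_{3}(7) = (1/7) Σ_{d|7} μ(7/d)·3^d.
Divisors of 7: 1, 7; μ(7/d) for each: -1, 1.
Σ = − 3^1 + 3^7 = 2184.
N = 2184/7 = 312.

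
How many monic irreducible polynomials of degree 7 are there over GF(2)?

Gauss's count: N_{2}(7) = (1/7) Σ_{d|7} μ(7/d)·2^d.
Divisors of 7: 1, 7; μ(7/d) for each: -1, 1.
Σ = − 2^1 + 2^7 = 126.
N = 126/7 = 18.

18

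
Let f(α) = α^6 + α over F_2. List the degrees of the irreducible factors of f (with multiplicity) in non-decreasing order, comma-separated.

1, 1, 4

Roots in F_2: f(0) = 0 → root; f(1) = 0 → root.
Linear factors from roots: (α), (α + 1).
Complete factorization: f(α) = (α)·(α + 1)·(α^4 + α^3 + α^2 + α + 1).
Factor degrees with multiplicity: 1 + 1 + 4 = 6.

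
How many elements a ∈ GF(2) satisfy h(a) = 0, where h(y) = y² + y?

Evaluate at each of the 2 elements of GF(2):
h(0) = 0 → root; h(1) = 0 → root.
Roots: {0, 1}.

2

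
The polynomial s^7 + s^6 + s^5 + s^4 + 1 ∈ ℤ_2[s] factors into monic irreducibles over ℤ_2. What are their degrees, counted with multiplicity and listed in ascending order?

Write g(s) = s^7 + s^6 + s^5 + s^4 + 1.
Roots in ℤ_2: g(0) = 1; g(1) = 1.
Complete factorization: g(s) = (s^7 + s^6 + s^5 + s^4 + 1).
Factor degrees with multiplicity: 7 = 7.

7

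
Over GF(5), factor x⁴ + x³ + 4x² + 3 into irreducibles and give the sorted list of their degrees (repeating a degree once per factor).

Write h(x) = x⁴ + x³ + 4x² + 3.
Roots in GF(5): h(0) = 3; h(1) = 4; h(2) = 3; h(3) = 2; h(4) = 2.
Complete factorization: h(x) = (x² + 2x + 4)·(x² + 4x + 2).
Factor degrees with multiplicity: 2 + 2 = 4.

2, 2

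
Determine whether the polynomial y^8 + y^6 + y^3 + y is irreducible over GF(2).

No

Write P(y) = y^8 + y^6 + y^3 + y.
Check for roots in GF(2): P(0) = 0 → root; P(1) = 0 → root.
P(0) = 0, so (y) divides P(y); P is reducible.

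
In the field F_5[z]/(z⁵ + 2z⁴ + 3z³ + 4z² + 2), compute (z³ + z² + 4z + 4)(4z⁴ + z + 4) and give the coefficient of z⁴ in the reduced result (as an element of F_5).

4

Multiply in F_5[z]: (z³ + z² + 4z + 4)·(4z⁴ + z + 4) = 4z⁷ + 4z⁶ + z⁵ + 2z⁴ + 3z² + 1.
Reduce using z⁵ ≡ 3z⁴ + 2z³ + z² + 3 (mod z⁵ + 2z⁴ + 3z³ + 4z² + 2).
Reduced: 4z⁴ + 2z² + 3z + 2.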